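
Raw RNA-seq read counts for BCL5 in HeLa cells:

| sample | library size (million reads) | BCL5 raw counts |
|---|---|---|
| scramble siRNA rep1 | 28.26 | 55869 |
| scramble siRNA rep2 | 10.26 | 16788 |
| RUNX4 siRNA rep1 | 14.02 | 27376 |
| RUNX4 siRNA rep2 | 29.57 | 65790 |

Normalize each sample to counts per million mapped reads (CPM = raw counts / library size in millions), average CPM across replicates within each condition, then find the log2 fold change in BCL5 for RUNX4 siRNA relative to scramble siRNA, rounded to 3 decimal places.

0.209

CPM(scramble siRNA rep1) = 55869 / 28.26 = 1976.9639
CPM(scramble siRNA rep2) = 16788 / 10.26 = 1636.2573
CPM(RUNX4 siRNA rep1) = 27376 / 14.02 = 1952.6391
CPM(RUNX4 siRNA rep2) = 65790 / 29.57 = 2224.8901
mean CPM(scramble siRNA) = 1806.6106; mean CPM(RUNX4 siRNA) = 2088.7646
Fold change = 2088.7646 / 1806.6106 = 1.15618
log2(1.15618) = 0.2094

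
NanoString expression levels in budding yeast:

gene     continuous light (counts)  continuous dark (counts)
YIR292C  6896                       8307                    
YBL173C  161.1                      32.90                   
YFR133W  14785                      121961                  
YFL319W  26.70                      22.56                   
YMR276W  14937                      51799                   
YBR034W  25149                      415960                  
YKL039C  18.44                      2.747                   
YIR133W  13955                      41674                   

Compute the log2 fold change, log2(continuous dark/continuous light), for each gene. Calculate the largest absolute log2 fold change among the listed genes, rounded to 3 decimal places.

log2(8307/6896) = 0.269  (YIR292C)
log2(32.90/161.1) = -2.292  (YBL173C)
log2(121961/14785) = 3.044  (YFR133W)
log2(22.56/26.70) = -0.243  (YFL319W)
log2(51799/14937) = 1.794  (YMR276W)
log2(415960/25149) = 4.048  (YBR034W)
log2(2.747/18.44) = -2.747  (YKL039C)
log2(41674/13955) = 1.578  (YIR133W)
The largest magnitude belongs to YBR034W.

4.048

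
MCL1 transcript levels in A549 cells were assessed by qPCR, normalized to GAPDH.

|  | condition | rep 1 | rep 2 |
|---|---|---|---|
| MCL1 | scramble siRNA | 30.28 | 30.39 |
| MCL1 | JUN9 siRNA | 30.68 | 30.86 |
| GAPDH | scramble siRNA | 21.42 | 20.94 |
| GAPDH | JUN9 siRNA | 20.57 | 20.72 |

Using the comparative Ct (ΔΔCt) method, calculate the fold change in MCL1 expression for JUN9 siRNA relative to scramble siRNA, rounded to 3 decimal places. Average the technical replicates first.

0.511

Mean Ct: MCL1 scramble siRNA 30.335; MCL1 JUN9 siRNA 30.770; GAPDH scramble siRNA 21.180; GAPDH JUN9 siRNA 20.645
ΔCt(scramble siRNA) = 30.335 − 21.180 = 9.155
ΔCt(JUN9 siRNA) = 30.770 − 20.645 = 10.125
ΔΔCt = 10.125 − 9.155 = 0.970
Fold change = 2^(−0.970) = 0.5105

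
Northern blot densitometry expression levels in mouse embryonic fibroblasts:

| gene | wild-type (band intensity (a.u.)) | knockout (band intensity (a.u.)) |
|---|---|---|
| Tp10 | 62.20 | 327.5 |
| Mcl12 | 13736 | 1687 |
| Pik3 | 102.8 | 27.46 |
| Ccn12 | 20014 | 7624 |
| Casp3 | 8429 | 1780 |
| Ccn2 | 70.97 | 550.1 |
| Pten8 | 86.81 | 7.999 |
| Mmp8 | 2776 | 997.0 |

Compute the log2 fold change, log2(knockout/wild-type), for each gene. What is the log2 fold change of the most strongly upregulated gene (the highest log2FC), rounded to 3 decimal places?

log2(327.5/62.20) = 2.397  (Tp10)
log2(1687/13736) = -3.025  (Mcl12)
log2(27.46/102.8) = -1.904  (Pik3)
log2(7624/20014) = -1.392  (Ccn12)
log2(1780/8429) = -2.243  (Casp3)
log2(550.1/70.97) = 2.954  (Ccn2)
log2(7.999/86.81) = -3.440  (Pten8)
log2(997.0/2776) = -1.477  (Mmp8)
Ccn2 is most strongly upregulated.

2.954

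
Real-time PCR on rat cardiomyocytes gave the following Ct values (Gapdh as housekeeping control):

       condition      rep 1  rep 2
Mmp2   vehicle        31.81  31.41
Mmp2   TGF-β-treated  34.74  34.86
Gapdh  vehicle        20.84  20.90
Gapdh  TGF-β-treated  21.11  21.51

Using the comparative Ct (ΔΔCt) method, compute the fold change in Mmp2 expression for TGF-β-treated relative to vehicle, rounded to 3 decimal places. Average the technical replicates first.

0.149

Mean Ct: Mmp2 vehicle 31.610; Mmp2 TGF-β-treated 34.800; Gapdh vehicle 20.870; Gapdh TGF-β-treated 21.310
ΔCt(vehicle) = 31.610 − 20.870 = 10.740
ΔCt(TGF-β-treated) = 34.800 − 21.310 = 13.490
ΔΔCt = 13.490 − 10.740 = 2.750
Fold change = 2^(−2.750) = 0.1487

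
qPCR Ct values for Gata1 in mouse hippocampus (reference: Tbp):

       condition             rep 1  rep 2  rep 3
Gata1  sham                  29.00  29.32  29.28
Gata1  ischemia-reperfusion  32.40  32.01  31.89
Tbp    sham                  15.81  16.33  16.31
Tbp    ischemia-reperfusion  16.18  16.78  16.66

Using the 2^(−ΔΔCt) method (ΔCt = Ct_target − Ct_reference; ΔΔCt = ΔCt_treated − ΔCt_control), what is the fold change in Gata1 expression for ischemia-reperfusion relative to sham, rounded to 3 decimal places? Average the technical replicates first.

0.176

Mean Ct: Gata1 sham 29.200; Gata1 ischemia-reperfusion 32.100; Tbp sham 16.150; Tbp ischemia-reperfusion 16.540
ΔCt(sham) = 29.200 − 16.150 = 13.050
ΔCt(ischemia-reperfusion) = 32.100 − 16.540 = 15.560
ΔΔCt = 15.560 − 13.050 = 2.510
Fold change = 2^(−2.510) = 0.1756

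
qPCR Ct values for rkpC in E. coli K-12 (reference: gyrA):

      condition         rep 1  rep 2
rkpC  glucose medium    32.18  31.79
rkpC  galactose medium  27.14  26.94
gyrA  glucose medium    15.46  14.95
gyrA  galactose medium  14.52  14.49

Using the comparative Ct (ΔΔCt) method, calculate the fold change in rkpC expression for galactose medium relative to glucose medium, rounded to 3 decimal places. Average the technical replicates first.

Mean Ct: rkpC glucose medium 31.985; rkpC galactose medium 27.040; gyrA glucose medium 15.205; gyrA galactose medium 14.505
ΔCt(glucose medium) = 31.985 − 15.205 = 16.780
ΔCt(galactose medium) = 27.040 − 14.505 = 12.535
ΔΔCt = 12.535 − 16.780 = -4.245
Fold change = 2^(−(-4.245)) = 2^4.245 = 18.9615

18.961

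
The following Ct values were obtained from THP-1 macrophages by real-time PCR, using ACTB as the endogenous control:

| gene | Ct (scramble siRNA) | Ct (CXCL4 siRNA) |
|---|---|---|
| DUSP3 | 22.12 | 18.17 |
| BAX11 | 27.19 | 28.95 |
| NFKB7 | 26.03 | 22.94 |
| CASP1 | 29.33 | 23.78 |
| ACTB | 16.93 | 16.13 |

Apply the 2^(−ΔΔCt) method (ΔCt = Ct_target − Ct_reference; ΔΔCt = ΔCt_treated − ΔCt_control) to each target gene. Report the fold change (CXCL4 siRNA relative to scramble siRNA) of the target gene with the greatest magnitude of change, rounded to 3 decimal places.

26.909

DUSP3: ΔΔCt = (18.17−16.13) − (22.12−16.93) = 2.04 − 5.19 = -3.15; fold change = 2^3.15 = 8.877
BAX11: ΔΔCt = (28.95−16.13) − (27.19−16.93) = 12.82 − 10.26 = 2.56; fold change = 2^-2.56 = 0.170
NFKB7: ΔΔCt = (22.94−16.13) − (26.03−16.93) = 6.81 − 9.10 = -2.29; fold change = 2^2.29 = 4.891
CASP1: ΔΔCt = (23.78−16.13) − (29.33−16.93) = 7.65 − 12.40 = -4.75; fold change = 2^4.75 = 26.909
CASP1 has the largest |ΔΔCt| = 4.75.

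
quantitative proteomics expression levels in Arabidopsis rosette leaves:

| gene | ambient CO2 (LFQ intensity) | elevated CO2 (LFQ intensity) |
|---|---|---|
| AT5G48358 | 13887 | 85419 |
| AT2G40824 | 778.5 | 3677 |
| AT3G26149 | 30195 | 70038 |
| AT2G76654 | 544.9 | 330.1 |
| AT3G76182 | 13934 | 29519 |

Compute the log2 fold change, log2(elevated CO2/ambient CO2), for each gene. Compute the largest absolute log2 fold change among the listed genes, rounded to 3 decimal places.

2.621

log2(85419/13887) = 2.621  (AT5G48358)
log2(3677/778.5) = 2.240  (AT2G40824)
log2(70038/30195) = 1.214  (AT3G26149)
log2(330.1/544.9) = -0.723  (AT2G76654)
log2(29519/13934) = 1.083  (AT3G76182)
The largest magnitude belongs to AT5G48358.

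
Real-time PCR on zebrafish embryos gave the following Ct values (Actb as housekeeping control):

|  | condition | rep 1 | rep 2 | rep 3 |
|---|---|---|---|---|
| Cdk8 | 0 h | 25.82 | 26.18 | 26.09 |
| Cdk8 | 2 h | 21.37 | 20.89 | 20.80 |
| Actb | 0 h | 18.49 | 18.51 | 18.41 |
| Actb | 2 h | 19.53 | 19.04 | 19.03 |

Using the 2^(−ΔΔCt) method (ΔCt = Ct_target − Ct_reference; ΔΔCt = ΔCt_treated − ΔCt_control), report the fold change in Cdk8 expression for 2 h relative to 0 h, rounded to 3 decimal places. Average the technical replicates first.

53.446

Mean Ct: Cdk8 0 h 26.030; Cdk8 2 h 21.020; Actb 0 h 18.470; Actb 2 h 19.200
ΔCt(0 h) = 26.030 − 18.470 = 7.560
ΔCt(2 h) = 21.020 − 19.200 = 1.820
ΔΔCt = 1.820 − 7.560 = -5.740
Fold change = 2^(−(-5.740)) = 2^5.740 = 53.4456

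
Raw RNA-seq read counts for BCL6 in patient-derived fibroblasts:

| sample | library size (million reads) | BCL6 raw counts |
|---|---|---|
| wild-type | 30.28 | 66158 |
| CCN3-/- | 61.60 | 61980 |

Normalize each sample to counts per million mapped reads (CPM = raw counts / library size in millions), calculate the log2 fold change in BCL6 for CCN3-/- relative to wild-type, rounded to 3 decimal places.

-1.119

CPM(wild-type) = 66158 / 30.28 = 2184.8745
CPM(CCN3-/-) = 61980 / 61.60 = 1006.1688
Fold change = 1006.1688 / 2184.8745 = 0.46052
log2(0.46052) = -1.1187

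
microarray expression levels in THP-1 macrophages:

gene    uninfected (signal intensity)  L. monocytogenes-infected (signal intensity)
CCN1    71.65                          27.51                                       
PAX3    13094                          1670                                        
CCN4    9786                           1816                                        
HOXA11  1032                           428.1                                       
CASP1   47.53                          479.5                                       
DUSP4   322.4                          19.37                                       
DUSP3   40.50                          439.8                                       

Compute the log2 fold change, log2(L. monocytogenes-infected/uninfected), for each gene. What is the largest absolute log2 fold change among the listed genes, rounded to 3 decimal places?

log2(27.51/71.65) = -1.381  (CCN1)
log2(1670/13094) = -2.971  (PAX3)
log2(1816/9786) = -2.430  (CCN4)
log2(428.1/1032) = -1.269  (HOXA11)
log2(479.5/47.53) = 3.335  (CASP1)
log2(19.37/322.4) = -4.057  (DUSP4)
log2(439.8/40.50) = 3.441  (DUSP3)
The largest magnitude belongs to DUSP4.

4.057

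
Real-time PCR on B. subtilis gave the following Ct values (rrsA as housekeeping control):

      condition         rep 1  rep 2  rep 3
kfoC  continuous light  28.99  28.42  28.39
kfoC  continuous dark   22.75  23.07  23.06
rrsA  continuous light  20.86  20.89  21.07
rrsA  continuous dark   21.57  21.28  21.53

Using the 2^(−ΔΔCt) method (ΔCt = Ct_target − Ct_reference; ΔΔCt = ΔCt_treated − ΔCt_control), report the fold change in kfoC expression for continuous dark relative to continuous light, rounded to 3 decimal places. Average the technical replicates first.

71.506

Mean Ct: kfoC continuous light 28.600; kfoC continuous dark 22.960; rrsA continuous light 20.940; rrsA continuous dark 21.460
ΔCt(continuous light) = 28.600 − 20.940 = 7.660
ΔCt(continuous dark) = 22.960 − 21.460 = 1.500
ΔΔCt = 1.500 − 7.660 = -6.160
Fold change = 2^(−(-6.160)) = 2^6.160 = 71.5064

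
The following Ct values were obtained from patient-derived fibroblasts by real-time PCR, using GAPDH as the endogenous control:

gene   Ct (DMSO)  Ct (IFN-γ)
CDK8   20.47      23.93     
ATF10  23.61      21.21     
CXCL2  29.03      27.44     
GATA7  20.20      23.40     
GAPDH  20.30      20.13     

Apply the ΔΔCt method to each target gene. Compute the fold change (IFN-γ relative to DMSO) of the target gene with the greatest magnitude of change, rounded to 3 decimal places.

CDK8: ΔΔCt = (23.93−20.13) − (20.47−20.30) = 3.80 − 0.17 = 3.63; fold change = 2^-3.63 = 0.081
ATF10: ΔΔCt = (21.21−20.13) − (23.61−20.30) = 1.08 − 3.31 = -2.23; fold change = 2^2.23 = 4.691
CXCL2: ΔΔCt = (27.44−20.13) − (29.03−20.30) = 7.31 − 8.73 = -1.42; fold change = 2^1.42 = 2.676
GATA7: ΔΔCt = (23.40−20.13) − (20.20−20.30) = 3.27 − (-0.10) = 3.37; fold change = 2^-3.37 = 0.097
CDK8 has the largest |ΔΔCt| = 3.63.

0.081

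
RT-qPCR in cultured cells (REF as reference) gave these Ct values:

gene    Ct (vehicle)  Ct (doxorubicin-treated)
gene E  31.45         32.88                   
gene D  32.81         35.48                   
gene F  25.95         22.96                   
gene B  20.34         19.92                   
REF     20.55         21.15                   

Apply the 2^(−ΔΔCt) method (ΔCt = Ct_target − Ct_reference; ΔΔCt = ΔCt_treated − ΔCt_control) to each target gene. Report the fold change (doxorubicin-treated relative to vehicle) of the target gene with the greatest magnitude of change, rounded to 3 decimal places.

12.042

gene E: ΔΔCt = (32.88−21.15) − (31.45−20.55) = 11.73 − 10.90 = 0.83; fold change = 2^-0.83 = 0.563
gene D: ΔΔCt = (35.48−21.15) − (32.81−20.55) = 14.33 − 12.26 = 2.07; fold change = 2^-2.07 = 0.238
gene F: ΔΔCt = (22.96−21.15) − (25.95−20.55) = 1.81 − 5.40 = -3.59; fold change = 2^3.59 = 12.042
gene B: ΔΔCt = (19.92−21.15) − (20.34−20.55) = -1.23 − (-0.21) = -1.02; fold change = 2^1.02 = 2.028
gene F has the largest |ΔΔCt| = 3.59.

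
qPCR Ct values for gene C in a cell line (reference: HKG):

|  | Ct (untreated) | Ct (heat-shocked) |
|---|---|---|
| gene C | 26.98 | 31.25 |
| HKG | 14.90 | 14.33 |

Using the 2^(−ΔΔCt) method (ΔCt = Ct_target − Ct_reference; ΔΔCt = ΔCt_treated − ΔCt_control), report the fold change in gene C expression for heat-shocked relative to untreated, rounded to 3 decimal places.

ΔCt(untreated) = 26.980 − 14.900 = 12.080
ΔCt(heat-shocked) = 31.250 − 14.330 = 16.920
ΔΔCt = 16.920 − 12.080 = 4.840
Fold change = 2^(−4.840) = 0.0349

0.035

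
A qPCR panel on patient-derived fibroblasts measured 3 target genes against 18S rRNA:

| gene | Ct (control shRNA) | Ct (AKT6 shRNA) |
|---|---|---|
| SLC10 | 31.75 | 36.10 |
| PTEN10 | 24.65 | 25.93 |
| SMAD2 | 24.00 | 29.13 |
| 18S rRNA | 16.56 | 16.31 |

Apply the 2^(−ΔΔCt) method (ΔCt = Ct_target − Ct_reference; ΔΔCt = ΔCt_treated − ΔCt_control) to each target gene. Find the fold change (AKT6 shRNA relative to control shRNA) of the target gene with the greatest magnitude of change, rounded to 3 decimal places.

0.024

SLC10: ΔΔCt = (36.10−16.31) − (31.75−16.56) = 19.79 − 15.19 = 4.60; fold change = 2^-4.60 = 0.041
PTEN10: ΔΔCt = (25.93−16.31) − (24.65−16.56) = 9.62 − 8.09 = 1.53; fold change = 2^-1.53 = 0.346
SMAD2: ΔΔCt = (29.13−16.31) − (24.00−16.56) = 12.82 − 7.44 = 5.38; fold change = 2^-5.38 = 0.024
SMAD2 has the largest |ΔΔCt| = 5.38.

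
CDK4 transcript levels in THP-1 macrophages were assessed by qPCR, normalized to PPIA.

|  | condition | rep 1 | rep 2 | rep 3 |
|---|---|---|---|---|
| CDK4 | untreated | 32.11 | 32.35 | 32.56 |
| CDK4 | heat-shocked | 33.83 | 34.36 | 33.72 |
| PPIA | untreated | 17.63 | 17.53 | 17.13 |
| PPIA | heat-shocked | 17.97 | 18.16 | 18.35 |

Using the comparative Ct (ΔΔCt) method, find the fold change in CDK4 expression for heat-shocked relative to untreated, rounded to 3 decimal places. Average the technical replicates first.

0.536

Mean Ct: CDK4 untreated 32.340; CDK4 heat-shocked 33.970; PPIA untreated 17.430; PPIA heat-shocked 18.160
ΔCt(untreated) = 32.340 − 17.430 = 14.910
ΔCt(heat-shocked) = 33.970 − 18.160 = 15.810
ΔΔCt = 15.810 − 14.910 = 0.900
Fold change = 2^(−0.900) = 0.5359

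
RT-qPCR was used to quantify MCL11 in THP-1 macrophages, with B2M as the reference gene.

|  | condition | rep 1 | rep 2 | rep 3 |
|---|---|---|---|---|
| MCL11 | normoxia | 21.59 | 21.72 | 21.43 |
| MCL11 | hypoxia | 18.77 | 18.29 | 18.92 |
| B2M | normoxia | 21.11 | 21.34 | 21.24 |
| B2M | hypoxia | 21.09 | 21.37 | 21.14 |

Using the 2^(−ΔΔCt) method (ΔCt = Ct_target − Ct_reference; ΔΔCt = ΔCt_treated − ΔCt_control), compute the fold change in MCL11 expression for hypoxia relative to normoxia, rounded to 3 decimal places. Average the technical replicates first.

7.413

Mean Ct: MCL11 normoxia 21.580; MCL11 hypoxia 18.660; B2M normoxia 21.230; B2M hypoxia 21.200
ΔCt(normoxia) = 21.580 − 21.230 = 0.350
ΔCt(hypoxia) = 18.660 − 21.200 = -2.540
ΔΔCt = -2.540 − 0.350 = -2.890
Fold change = 2^(−(-2.890)) = 2^2.890 = 7.4127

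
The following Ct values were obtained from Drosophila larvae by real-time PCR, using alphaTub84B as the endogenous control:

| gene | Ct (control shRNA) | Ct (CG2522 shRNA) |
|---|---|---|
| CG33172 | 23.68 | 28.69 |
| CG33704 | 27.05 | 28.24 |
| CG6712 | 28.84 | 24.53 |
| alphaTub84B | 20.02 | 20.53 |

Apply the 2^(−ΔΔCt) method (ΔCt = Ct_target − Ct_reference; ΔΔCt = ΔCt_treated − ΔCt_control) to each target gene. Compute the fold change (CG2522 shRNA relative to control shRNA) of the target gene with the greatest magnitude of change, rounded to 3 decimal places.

28.246

CG33172: ΔΔCt = (28.69−20.53) − (23.68−20.02) = 8.16 − 3.66 = 4.50; fold change = 2^-4.50 = 0.044
CG33704: ΔΔCt = (28.24−20.53) − (27.05−20.02) = 7.71 − 7.03 = 0.68; fold change = 2^-0.68 = 0.624
CG6712: ΔΔCt = (24.53−20.53) − (28.84−20.02) = 4.00 − 8.82 = -4.82; fold change = 2^4.82 = 28.246
CG6712 has the largest |ΔΔCt| = 4.82.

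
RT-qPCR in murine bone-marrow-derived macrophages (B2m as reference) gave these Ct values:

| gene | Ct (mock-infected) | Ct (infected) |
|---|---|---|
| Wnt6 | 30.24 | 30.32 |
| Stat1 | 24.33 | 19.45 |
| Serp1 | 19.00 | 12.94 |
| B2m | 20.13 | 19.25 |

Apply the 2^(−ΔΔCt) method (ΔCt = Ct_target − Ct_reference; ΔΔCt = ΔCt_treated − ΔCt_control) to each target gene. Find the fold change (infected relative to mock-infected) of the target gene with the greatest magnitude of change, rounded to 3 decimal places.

36.252

Wnt6: ΔΔCt = (30.32−19.25) − (30.24−20.13) = 11.07 − 10.11 = 0.96; fold change = 2^-0.96 = 0.514
Stat1: ΔΔCt = (19.45−19.25) − (24.33−20.13) = 0.20 − 4.20 = -4.00; fold change = 2^4.00 = 16.000
Serp1: ΔΔCt = (12.94−19.25) − (19.00−20.13) = -6.31 − (-1.13) = -5.18; fold change = 2^5.18 = 36.252
Serp1 has the largest |ΔΔCt| = 5.18.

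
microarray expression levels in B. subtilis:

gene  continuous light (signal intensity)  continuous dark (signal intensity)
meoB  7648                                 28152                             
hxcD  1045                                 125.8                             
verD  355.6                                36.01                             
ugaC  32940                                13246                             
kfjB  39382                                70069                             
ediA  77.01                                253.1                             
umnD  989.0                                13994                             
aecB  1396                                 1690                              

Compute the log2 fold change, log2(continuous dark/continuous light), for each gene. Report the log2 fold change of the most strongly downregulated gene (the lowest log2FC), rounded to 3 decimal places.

log2(28152/7648) = 1.880  (meoB)
log2(125.8/1045) = -3.054  (hxcD)
log2(36.01/355.6) = -3.304  (verD)
log2(13246/32940) = -1.314  (ugaC)
log2(70069/39382) = 0.831  (kfjB)
log2(253.1/77.01) = 1.717  (ediA)
log2(13994/989.0) = 3.823  (umnD)
log2(1690/1396) = 0.276  (aecB)
verD is most strongly downregulated.

-3.304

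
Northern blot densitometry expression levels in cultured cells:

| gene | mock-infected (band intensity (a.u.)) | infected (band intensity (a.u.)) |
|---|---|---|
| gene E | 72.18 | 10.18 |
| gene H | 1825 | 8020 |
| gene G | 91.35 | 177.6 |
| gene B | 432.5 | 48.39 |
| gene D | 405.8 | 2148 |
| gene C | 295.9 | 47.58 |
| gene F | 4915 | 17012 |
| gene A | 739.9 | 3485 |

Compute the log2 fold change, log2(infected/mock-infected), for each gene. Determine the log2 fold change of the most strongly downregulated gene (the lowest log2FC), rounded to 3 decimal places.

-3.160

log2(10.18/72.18) = -2.826  (gene E)
log2(8020/1825) = 2.136  (gene H)
log2(177.6/91.35) = 0.959  (gene G)
log2(48.39/432.5) = -3.160  (gene B)
log2(2148/405.8) = 2.404  (gene D)
log2(47.58/295.9) = -2.637  (gene C)
log2(17012/4915) = 1.791  (gene F)
log2(3485/739.9) = 2.236  (gene A)
gene B is most strongly downregulated.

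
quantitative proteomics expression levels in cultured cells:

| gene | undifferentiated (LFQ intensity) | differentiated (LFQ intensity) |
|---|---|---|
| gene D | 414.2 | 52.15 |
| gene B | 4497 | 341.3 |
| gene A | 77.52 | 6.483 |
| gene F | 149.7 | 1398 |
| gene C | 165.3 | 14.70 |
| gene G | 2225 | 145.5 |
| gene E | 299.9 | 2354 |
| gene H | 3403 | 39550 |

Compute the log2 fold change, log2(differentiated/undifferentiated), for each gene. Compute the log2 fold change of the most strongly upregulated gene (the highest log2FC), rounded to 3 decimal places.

3.539

log2(52.15/414.2) = -2.990  (gene D)
log2(341.3/4497) = -3.720  (gene B)
log2(6.483/77.52) = -3.580  (gene A)
log2(1398/149.7) = 3.223  (gene F)
log2(14.70/165.3) = -3.491  (gene C)
log2(145.5/2225) = -3.935  (gene G)
log2(2354/299.9) = 2.973  (gene E)
log2(39550/3403) = 3.539  (gene H)
gene H is most strongly upregulated.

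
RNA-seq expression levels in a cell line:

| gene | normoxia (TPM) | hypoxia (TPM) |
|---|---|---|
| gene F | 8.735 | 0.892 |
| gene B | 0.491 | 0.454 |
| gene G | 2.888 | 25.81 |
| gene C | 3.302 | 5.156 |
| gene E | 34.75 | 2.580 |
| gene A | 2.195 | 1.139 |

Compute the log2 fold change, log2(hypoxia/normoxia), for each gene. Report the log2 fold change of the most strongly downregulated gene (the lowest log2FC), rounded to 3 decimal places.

log2(0.892/8.735) = -3.292  (gene F)
log2(0.454/0.491) = -0.113  (gene B)
log2(25.81/2.888) = 3.160  (gene G)
log2(5.156/3.302) = 0.643  (gene C)
log2(2.580/34.75) = -3.752  (gene E)
log2(1.139/2.195) = -0.946  (gene A)
gene E is most strongly downregulated.

-3.752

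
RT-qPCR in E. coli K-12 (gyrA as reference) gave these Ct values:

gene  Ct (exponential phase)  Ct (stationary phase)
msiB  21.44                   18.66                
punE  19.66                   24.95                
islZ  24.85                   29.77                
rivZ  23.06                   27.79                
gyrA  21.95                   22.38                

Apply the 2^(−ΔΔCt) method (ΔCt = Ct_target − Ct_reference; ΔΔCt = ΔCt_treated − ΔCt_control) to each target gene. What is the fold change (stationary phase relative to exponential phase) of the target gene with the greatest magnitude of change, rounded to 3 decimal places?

msiB: ΔΔCt = (18.66−22.38) − (21.44−21.95) = -3.72 − (-0.51) = -3.21; fold change = 2^3.21 = 9.254
punE: ΔΔCt = (24.95−22.38) − (19.66−21.95) = 2.57 − (-2.29) = 4.86; fold change = 2^-4.86 = 0.034
islZ: ΔΔCt = (29.77−22.38) − (24.85−21.95) = 7.39 − 2.90 = 4.49; fold change = 2^-4.49 = 0.045
rivZ: ΔΔCt = (27.79−22.38) − (23.06−21.95) = 5.41 − 1.11 = 4.30; fold change = 2^-4.30 = 0.051
punE has the largest |ΔΔCt| = 4.86.

0.034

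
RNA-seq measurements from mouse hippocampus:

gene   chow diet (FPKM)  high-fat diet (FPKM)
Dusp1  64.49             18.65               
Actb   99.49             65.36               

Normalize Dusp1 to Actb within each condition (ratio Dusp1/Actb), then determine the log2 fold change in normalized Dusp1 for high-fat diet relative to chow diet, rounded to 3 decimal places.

Dusp1/Actb (chow diet) = 64.49 / 99.49 = 0.64821
Dusp1/Actb (high-fat diet) = 18.65 / 65.36 = 0.28534
Fold change = 0.28534 / 0.64821 = 0.4402
log2(0.4402) = -1.1838

-1.184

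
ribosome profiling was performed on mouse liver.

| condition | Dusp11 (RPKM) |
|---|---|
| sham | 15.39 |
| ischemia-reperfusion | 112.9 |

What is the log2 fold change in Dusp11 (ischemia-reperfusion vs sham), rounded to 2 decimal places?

2.87

Fold change = 112.9 / 15.39 = 7.3359
log2(7.3359) = 2.875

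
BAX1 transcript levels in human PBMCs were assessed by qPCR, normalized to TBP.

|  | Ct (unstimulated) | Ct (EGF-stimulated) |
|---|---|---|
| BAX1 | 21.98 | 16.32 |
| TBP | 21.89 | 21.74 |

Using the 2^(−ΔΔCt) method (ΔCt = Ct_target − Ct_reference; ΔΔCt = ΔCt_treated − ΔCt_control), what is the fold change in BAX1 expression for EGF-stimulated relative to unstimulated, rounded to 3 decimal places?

ΔCt(unstimulated) = 21.980 − 21.890 = 0.090
ΔCt(EGF-stimulated) = 16.320 − 21.740 = -5.420
ΔΔCt = -5.420 − 0.090 = -5.510
Fold change = 2^(−(-5.510)) = 2^5.510 = 45.5696

45.570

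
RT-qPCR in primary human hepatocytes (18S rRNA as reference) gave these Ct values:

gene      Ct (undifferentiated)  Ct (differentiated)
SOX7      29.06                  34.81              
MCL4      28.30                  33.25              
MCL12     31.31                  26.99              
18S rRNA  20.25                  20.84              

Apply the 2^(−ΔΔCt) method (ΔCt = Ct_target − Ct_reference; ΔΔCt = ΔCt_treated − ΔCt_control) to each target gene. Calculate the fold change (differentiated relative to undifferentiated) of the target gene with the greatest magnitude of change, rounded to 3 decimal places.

SOX7: ΔΔCt = (34.81−20.84) − (29.06−20.25) = 13.97 − 8.81 = 5.16; fold change = 2^-5.16 = 0.028
MCL4: ΔΔCt = (33.25−20.84) − (28.30−20.25) = 12.41 − 8.05 = 4.36; fold change = 2^-4.36 = 0.049
MCL12: ΔΔCt = (26.99−20.84) − (31.31−20.25) = 6.15 − 11.06 = -4.91; fold change = 2^4.91 = 30.065
SOX7 has the largest |ΔΔCt| = 5.16.

0.028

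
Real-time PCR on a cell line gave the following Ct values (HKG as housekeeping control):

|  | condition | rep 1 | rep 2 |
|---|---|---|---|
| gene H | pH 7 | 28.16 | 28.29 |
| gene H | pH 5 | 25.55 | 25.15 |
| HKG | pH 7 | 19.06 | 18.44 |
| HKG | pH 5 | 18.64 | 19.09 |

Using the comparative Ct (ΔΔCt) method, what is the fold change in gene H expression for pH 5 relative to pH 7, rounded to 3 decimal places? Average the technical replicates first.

7.945

Mean Ct: gene H pH 7 28.225; gene H pH 5 25.350; HKG pH 7 18.750; HKG pH 5 18.865
ΔCt(pH 7) = 28.225 − 18.750 = 9.475
ΔCt(pH 5) = 25.350 − 18.865 = 6.485
ΔΔCt = 6.485 − 9.475 = -2.990
Fold change = 2^(−(-2.990)) = 2^2.990 = 7.9447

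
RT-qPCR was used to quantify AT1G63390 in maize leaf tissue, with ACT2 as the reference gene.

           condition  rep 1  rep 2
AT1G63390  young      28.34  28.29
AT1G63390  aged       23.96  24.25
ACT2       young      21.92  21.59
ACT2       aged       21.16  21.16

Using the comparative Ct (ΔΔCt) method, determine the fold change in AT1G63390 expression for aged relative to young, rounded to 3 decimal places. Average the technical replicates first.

12.252

Mean Ct: AT1G63390 young 28.315; AT1G63390 aged 24.105; ACT2 young 21.755; ACT2 aged 21.160
ΔCt(young) = 28.315 − 21.755 = 6.560
ΔCt(aged) = 24.105 − 21.160 = 2.945
ΔΔCt = 2.945 − 6.560 = -3.615
Fold change = 2^(−(-3.615)) = 2^3.615 = 12.2525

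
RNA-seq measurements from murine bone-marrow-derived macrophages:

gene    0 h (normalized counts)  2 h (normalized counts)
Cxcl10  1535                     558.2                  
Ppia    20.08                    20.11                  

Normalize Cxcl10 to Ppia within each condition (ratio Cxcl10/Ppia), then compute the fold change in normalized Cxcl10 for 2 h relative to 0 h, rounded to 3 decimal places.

0.363

Cxcl10/Ppia (0 h) = 1535 / 20.08 = 76.444
Cxcl10/Ppia (2 h) = 558.2 / 20.11 = 27.757
Fold change = 27.757 / 76.444 = 0.3631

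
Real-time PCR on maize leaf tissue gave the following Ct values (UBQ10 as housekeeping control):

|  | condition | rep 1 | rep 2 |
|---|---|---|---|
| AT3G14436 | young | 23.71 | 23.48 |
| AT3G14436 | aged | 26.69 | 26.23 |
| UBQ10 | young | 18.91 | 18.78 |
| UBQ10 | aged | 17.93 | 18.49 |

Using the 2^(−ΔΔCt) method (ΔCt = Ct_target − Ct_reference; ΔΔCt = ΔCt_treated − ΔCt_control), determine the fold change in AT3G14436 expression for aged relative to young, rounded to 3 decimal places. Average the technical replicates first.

0.088

Mean Ct: AT3G14436 young 23.595; AT3G14436 aged 26.460; UBQ10 young 18.845; UBQ10 aged 18.210
ΔCt(young) = 23.595 − 18.845 = 4.750
ΔCt(aged) = 26.460 − 18.210 = 8.250
ΔΔCt = 8.250 − 4.750 = 3.500
Fold change = 2^(−3.500) = 0.0884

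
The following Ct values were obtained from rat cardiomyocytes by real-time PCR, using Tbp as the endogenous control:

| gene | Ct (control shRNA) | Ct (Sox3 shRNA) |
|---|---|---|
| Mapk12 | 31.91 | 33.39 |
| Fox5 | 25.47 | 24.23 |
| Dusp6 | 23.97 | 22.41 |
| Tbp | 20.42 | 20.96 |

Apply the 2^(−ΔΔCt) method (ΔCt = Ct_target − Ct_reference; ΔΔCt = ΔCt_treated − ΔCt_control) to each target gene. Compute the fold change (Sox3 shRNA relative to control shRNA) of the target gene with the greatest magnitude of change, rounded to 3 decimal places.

Mapk12: ΔΔCt = (33.39−20.96) − (31.91−20.42) = 12.43 − 11.49 = 0.94; fold change = 2^-0.94 = 0.521
Fox5: ΔΔCt = (24.23−20.96) − (25.47−20.42) = 3.27 − 5.05 = -1.78; fold change = 2^1.78 = 3.434
Dusp6: ΔΔCt = (22.41−20.96) − (23.97−20.42) = 1.45 − 3.55 = -2.10; fold change = 2^2.10 = 4.287
Dusp6 has the largest |ΔΔCt| = 2.10.

4.287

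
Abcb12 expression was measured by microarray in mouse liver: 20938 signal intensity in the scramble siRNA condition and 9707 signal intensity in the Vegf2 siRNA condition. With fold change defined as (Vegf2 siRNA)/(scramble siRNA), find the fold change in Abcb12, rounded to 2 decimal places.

0.46

Fold change = 9707 / 20938 = 0.464
Abcb12 is downregulated.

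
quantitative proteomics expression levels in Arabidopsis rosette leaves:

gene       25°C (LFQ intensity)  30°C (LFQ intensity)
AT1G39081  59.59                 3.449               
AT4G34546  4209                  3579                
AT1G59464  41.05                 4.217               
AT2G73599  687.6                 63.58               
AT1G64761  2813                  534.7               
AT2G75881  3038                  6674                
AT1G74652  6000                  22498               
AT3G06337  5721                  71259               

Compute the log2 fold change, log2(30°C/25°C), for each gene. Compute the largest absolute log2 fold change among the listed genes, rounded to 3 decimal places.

log2(3.449/59.59) = -4.111  (AT1G39081)
log2(3579/4209) = -0.234  (AT4G34546)
log2(4.217/41.05) = -3.283  (AT1G59464)
log2(63.58/687.6) = -3.435  (AT2G73599)
log2(534.7/2813) = -2.395  (AT1G64761)
log2(6674/3038) = 1.135  (AT2G75881)
log2(22498/6000) = 1.907  (AT1G74652)
log2(71259/5721) = 3.639  (AT3G06337)
The largest magnitude belongs to AT1G39081.

4.111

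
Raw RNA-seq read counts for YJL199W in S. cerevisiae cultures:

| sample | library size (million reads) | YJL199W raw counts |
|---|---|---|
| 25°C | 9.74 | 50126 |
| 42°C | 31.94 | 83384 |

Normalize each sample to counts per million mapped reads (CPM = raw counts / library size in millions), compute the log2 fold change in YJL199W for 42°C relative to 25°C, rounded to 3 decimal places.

-0.979

CPM(25°C) = 50126 / 9.74 = 5146.4066
CPM(42°C) = 83384 / 31.94 = 2610.6450
Fold change = 2610.6450 / 5146.4066 = 0.50728
log2(0.50728) = -0.9792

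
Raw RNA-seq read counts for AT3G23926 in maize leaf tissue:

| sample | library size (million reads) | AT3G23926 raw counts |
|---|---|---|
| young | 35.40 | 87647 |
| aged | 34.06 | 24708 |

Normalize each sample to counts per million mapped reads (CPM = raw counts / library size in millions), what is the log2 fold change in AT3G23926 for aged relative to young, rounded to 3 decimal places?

CPM(young) = 87647 / 35.40 = 2475.9040
CPM(aged) = 24708 / 34.06 = 725.4257
Fold change = 725.4257 / 2475.9040 = 0.29299
log2(0.29299) = -1.7711

-1.771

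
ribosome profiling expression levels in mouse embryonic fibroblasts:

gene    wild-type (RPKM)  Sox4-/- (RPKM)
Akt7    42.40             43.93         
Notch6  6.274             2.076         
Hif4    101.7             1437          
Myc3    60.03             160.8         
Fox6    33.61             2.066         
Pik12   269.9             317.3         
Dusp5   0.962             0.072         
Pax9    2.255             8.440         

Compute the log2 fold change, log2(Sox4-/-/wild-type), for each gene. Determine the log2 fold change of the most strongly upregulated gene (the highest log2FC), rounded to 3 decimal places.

3.821

log2(43.93/42.40) = 0.051  (Akt7)
log2(2.076/6.274) = -1.596  (Notch6)
log2(1437/101.7) = 3.821  (Hif4)
log2(160.8/60.03) = 1.422  (Myc3)
log2(2.066/33.61) = -4.024  (Fox6)
log2(317.3/269.9) = 0.233  (Pik12)
log2(0.072/0.962) = -3.740  (Dusp5)
log2(8.440/2.255) = 1.904  (Pax9)
Hif4 is most strongly upregulated.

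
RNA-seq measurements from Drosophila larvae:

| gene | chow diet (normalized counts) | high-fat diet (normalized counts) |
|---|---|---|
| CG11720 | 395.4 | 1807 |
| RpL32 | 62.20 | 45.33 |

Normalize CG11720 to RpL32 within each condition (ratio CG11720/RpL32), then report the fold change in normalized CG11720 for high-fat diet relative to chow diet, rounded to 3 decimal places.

CG11720/RpL32 (chow diet) = 395.4 / 62.20 = 6.3569
CG11720/RpL32 (high-fat diet) = 1807 / 45.33 = 39.863
Fold change = 39.863 / 6.3569 = 6.2708

6.271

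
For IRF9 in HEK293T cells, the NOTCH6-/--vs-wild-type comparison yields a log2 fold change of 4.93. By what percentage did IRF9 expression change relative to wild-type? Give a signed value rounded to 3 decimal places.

Fold change = 2^(4.93) = 30.4844
Percent change = (FC − 1) × 100% = (30.4844 − 1) × 100 = 2948.442%

2948.442%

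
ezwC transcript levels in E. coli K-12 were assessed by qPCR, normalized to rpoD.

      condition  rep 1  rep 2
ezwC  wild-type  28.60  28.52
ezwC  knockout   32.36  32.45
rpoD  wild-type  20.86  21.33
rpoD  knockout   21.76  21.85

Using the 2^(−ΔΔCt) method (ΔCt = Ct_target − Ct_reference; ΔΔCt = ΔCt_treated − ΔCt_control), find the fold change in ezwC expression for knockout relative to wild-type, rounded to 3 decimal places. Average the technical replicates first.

0.114

Mean Ct: ezwC wild-type 28.560; ezwC knockout 32.405; rpoD wild-type 21.095; rpoD knockout 21.805
ΔCt(wild-type) = 28.560 − 21.095 = 7.465
ΔCt(knockout) = 32.405 − 21.805 = 10.600
ΔΔCt = 10.600 − 7.465 = 3.135
Fold change = 2^(−3.135) = 0.1138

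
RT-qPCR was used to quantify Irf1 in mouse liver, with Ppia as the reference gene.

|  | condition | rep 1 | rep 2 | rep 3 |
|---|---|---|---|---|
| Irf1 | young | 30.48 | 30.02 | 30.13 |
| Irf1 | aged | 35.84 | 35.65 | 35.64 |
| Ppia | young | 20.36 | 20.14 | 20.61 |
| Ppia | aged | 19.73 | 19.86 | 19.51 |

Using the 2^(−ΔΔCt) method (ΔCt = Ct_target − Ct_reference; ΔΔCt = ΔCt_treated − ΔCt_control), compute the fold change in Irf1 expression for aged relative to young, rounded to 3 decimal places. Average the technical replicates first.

0.014

Mean Ct: Irf1 young 30.210; Irf1 aged 35.710; Ppia young 20.370; Ppia aged 19.700
ΔCt(young) = 30.210 − 20.370 = 9.840
ΔCt(aged) = 35.710 − 19.700 = 16.010
ΔΔCt = 16.010 − 9.840 = 6.170
Fold change = 2^(−6.170) = 0.0139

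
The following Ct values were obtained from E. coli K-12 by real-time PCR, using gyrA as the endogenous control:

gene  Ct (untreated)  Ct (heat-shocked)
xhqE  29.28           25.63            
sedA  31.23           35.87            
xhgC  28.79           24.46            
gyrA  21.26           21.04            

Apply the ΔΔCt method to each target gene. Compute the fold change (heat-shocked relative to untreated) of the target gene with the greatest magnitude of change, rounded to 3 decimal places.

0.034

xhqE: ΔΔCt = (25.63−21.04) − (29.28−21.26) = 4.59 − 8.02 = -3.43; fold change = 2^3.43 = 10.778
sedA: ΔΔCt = (35.87−21.04) − (31.23−21.26) = 14.83 − 9.97 = 4.86; fold change = 2^-4.86 = 0.034
xhgC: ΔΔCt = (24.46−21.04) − (28.79−21.26) = 3.42 − 7.53 = -4.11; fold change = 2^4.11 = 17.268
sedA has the largest |ΔΔCt| = 4.86.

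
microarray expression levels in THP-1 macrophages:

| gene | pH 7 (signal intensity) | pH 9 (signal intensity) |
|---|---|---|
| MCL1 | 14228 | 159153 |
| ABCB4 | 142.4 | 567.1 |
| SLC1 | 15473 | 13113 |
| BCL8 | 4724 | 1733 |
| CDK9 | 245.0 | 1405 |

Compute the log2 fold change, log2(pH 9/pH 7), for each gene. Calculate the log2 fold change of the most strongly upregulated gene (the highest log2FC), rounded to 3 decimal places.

log2(159153/14228) = 3.484  (MCL1)
log2(567.1/142.4) = 1.994  (ABCB4)
log2(13113/15473) = -0.239  (SLC1)
log2(1733/4724) = -1.447  (BCL8)
log2(1405/245.0) = 2.520  (CDK9)
MCL1 is most strongly upregulated.

3.484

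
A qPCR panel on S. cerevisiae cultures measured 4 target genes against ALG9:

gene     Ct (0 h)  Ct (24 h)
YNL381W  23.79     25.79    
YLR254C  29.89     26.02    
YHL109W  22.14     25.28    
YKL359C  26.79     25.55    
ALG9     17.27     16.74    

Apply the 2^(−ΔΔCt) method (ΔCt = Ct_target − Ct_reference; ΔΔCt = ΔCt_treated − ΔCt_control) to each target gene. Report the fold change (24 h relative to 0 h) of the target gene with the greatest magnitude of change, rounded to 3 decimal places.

YNL381W: ΔΔCt = (25.79−16.74) − (23.79−17.27) = 9.05 − 6.52 = 2.53; fold change = 2^-2.53 = 0.173
YLR254C: ΔΔCt = (26.02−16.74) − (29.89−17.27) = 9.28 − 12.62 = -3.34; fold change = 2^3.34 = 10.126
YHL109W: ΔΔCt = (25.28−16.74) − (22.14−17.27) = 8.54 − 4.87 = 3.67; fold change = 2^-3.67 = 0.079
YKL359C: ΔΔCt = (25.55−16.74) − (26.79−17.27) = 8.81 − 9.52 = -0.71; fold change = 2^0.71 = 1.636
YHL109W has the largest |ΔΔCt| = 3.67.

0.079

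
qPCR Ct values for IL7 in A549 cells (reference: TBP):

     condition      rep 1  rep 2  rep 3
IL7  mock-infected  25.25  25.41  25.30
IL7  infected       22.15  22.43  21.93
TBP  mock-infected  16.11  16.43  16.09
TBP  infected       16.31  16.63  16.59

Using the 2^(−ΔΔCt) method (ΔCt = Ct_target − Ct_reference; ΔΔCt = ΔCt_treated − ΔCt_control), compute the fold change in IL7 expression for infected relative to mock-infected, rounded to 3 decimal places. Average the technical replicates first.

Mean Ct: IL7 mock-infected 25.320; IL7 infected 22.170; TBP mock-infected 16.210; TBP infected 16.510
ΔCt(mock-infected) = 25.320 − 16.210 = 9.110
ΔCt(infected) = 22.170 − 16.510 = 5.660
ΔΔCt = 5.660 − 9.110 = -3.450
Fold change = 2^(−(-3.450)) = 2^3.450 = 10.9283

10.928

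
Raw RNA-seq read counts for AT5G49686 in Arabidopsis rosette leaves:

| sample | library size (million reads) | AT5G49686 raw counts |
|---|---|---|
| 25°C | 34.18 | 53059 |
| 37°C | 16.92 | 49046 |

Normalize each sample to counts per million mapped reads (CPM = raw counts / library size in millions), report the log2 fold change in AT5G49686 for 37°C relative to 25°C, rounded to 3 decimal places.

CPM(25°C) = 53059 / 34.18 = 1552.3406
CPM(37°C) = 49046 / 16.92 = 2898.6998
Fold change = 2898.6998 / 1552.3406 = 1.86731
log2(1.86731) = 0.9010

0.901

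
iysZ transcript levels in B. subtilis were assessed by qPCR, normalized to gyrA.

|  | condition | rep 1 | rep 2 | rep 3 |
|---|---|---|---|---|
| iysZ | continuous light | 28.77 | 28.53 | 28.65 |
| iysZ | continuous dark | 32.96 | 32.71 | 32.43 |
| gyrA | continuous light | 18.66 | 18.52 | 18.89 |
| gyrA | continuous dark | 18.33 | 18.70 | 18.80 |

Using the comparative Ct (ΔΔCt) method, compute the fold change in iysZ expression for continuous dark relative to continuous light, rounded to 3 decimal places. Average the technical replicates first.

0.057

Mean Ct: iysZ continuous light 28.650; iysZ continuous dark 32.700; gyrA continuous light 18.690; gyrA continuous dark 18.610
ΔCt(continuous light) = 28.650 − 18.690 = 9.960
ΔCt(continuous dark) = 32.700 − 18.610 = 14.090
ΔΔCt = 14.090 − 9.960 = 4.130
Fold change = 2^(−4.130) = 0.0571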